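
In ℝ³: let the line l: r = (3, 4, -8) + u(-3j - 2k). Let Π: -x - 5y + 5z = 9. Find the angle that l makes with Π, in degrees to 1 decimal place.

11.2

sin θ = |n·v| / (|n||v|) = |5| / (√51 · √13) = 0.19418.
θ ≈ 11.2°.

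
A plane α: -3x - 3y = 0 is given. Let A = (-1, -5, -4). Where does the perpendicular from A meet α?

Foot = A − λn with λ = (n·A − d)/|n|² = (18 − 0)/18 = 1.
Foot = (-1, -5, -4) − 1·(-3, -3, 0) = (2, -2, -4).

(2, -2, -4)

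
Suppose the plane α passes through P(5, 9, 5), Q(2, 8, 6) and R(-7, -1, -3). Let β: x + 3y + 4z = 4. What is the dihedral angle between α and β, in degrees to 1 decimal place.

85.4

PQ = (-3, -1, 1), PR = (-12, -10, -8); a normal to α is PQ × PR = (18, -36, 18).
Using P: α has equation 18x - 36y + 18z = -144.
cos θ = |n₁·n₂| / (|n₁||n₂|) = |-18| / (√1944 · √26).
θ = arccos(0.08006) ≈ 85.4°.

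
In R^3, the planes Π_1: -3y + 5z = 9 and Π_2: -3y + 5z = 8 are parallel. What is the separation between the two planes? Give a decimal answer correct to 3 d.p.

Same normal n = (0, -3, 5) with |n| = √34; distance = |9 − 8| / |n| = 1/√34 ≈ 0.171.

0.171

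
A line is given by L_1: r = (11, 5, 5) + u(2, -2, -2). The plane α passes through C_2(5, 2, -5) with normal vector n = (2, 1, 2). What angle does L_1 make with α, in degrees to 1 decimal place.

11.1

α: n·r = n·C_2 gives 2x + y + 2z = 2.
sin θ = |n·v| / (|n||v|) = |-2| / (√9 · √12) = 0.19245.
θ ≈ 11.1°.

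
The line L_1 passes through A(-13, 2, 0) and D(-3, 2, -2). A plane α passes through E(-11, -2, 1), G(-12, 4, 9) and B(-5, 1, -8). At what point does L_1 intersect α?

(-8, 2, -1)

A direction vector for L_1 is D − A = (10, 0, -2).
EG = (-1, 6, 8), EB = (6, 3, -9); a normal to α is EG × EB = (-78, 39, -39).
Using E: α has equation -78x + 39y - 39z = 741.
Substitute r = (-13, 2, 0) + t(10, 0, -2) into the plane: 1092 + (-702)t = 741, so t = 1/2.
Intersection: (-13, 2, 0) + (1/2)·(10, 0, -2) = (-8, 2, -1).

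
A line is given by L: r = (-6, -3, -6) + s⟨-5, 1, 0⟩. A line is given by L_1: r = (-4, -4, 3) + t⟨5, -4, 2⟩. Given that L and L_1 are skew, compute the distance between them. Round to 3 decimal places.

7.112

Common perpendicular direction n = (-5, 1, 0) × (5, -4, 2) = (2, 10, 15).
With w = (-4, -4, 3) − (-6, -3, -6) = (2, -1, 9), w · n = 129.
Distance = |w · n| / |n| = |129| / √329 ≈ 7.112.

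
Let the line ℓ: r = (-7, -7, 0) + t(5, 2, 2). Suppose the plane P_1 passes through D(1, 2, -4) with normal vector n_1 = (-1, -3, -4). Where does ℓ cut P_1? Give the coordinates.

(-2, -5, 2)

P_1: n_1·r = n_1·D gives -x - 3y - 4z = 9.
Substitute r = (-7, -7, 0) + t(5, 2, 2) into the plane: 28 + (-19)t = 9, so t = 1.
Intersection: (-7, -7, 0) + 1·(5, 2, 2) = (-2, -5, 2).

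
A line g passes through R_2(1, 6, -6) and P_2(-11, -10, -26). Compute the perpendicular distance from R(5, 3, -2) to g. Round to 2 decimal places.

A direction vector for g is P_2 − R_2 = (-12, -16, -20).
Taking (1, 6, -6) on g with direction v = (-12, -16, -20): w = R − (1, 6, -6) = (4, -3, 4), and w × v = (124, 32, -100).
Distance = |w × v| / |v| = √26400 / √800 ≈ 5.74.

5.74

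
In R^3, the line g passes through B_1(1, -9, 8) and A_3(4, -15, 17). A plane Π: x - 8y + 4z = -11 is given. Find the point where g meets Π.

A direction vector for g is A_3 − B_1 = (3, -6, 9).
Substitute r = (1, -9, 8) + t(3, -6, 9) into the plane: 105 + 87t = -11, so t = -4/3.
Intersection: (1, -9, 8) + (-4/3)·(3, -6, 9) = (-3, -1, -4).

(-3, -1, -4)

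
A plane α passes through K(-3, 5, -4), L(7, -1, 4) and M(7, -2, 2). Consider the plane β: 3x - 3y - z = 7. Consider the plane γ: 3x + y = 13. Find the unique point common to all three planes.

(4, 1, 2)

KL = (10, -6, 8), KM = (10, -7, 6); a normal to α is KL × KM = (20, 20, -10).
Using K: α has equation 20x + 20y - 10z = 80.
Solving the 3×3 linear system 20x + 20y - 10z = 80, 3x - 3y - z = 7, 3x + y = 13 (e.g. by elimination or Cramer's rule, determinant = -160) gives (4, 1, 2).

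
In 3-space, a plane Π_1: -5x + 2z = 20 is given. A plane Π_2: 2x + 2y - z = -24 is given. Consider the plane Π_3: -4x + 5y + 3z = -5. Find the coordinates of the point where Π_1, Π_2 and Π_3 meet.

Solving the 3×3 linear system -5x + 2z = 20, 2x + 2y - z = -24, -4x + 5y + 3z = -5 (e.g. by elimination or Cramer's rule, determinant = -19) gives (0, -7, 10).

(0, -7, 10)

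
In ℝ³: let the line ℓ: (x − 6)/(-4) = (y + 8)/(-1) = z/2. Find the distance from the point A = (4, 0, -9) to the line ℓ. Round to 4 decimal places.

ℓ has direction (-4, -1, 2) through (6, -8, 0).
Taking (6, -8, 0) on ℓ with direction v = (-4, -1, 2): w = A − (6, -8, 0) = (-2, 8, -9), and w × v = (7, 40, 34).
Distance = |w × v| / |v| = √2805 / √21 ≈ 11.5573.

11.5573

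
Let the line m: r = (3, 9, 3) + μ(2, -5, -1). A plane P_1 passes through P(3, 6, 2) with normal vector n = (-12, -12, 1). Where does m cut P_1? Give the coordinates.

(5, 4, 2)

P_1: n·r = n·P gives -12x - 12y + z = -106.
Substitute r = (3, 9, 3) + t(2, -5, -1) into the plane: -141 + 35t = -106, so t = 1.
Intersection: (3, 9, 3) + 1·(2, -5, -1) = (5, 4, 2).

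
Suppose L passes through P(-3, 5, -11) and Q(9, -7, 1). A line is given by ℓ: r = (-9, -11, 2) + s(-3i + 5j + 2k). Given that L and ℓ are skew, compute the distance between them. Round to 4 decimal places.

A direction vector for L is Q − P = (12, -12, 12).
Common perpendicular direction n = (12, -12, 12) × (-3, 5, 2) = (-84, -60, 24).
With w = (-9, -11, 2) − (-3, 5, -11) = (-6, -16, 13), w · n = 1776.
Distance = |w · n| / |n| = |1776| / √11232 ≈ 16.7577.

16.7577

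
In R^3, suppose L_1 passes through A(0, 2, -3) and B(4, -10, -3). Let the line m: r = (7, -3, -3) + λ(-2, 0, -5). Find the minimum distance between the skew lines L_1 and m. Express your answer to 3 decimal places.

A direction vector for L_1 is B − A = (4, -12, 0).
Common perpendicular direction n = (4, -12, 0) × (-2, 0, -5) = (60, 20, -24).
With w = (7, -3, -3) − (0, 2, -3) = (7, -5, 0), w · n = 320.
Distance = |w · n| / |n| = |320| / √4576 ≈ 4.730.

4.730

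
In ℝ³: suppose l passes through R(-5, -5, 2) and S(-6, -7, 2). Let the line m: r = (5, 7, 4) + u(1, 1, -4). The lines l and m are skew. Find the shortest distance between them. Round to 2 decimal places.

3.78

A direction vector for l is S − R = (-1, -2, 0).
Common perpendicular direction n = (-1, -2, 0) × (1, 1, -4) = (8, -4, 1).
With w = (5, 7, 4) − (-5, -5, 2) = (10, 12, 2), w · n = 34.
Distance = |w · n| / |n| = |34| / √81 ≈ 3.78.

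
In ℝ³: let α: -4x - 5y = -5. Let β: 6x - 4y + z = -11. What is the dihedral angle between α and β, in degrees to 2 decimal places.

85.08

cos θ = |n₁·n₂| / (|n₁||n₂|) = |-4| / (√41 · √53).
θ = arccos(0.08581) ≈ 85.08°.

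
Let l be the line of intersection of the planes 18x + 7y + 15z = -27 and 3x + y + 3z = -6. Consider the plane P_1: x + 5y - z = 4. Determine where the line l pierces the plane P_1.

Direction of l: (18, 7, 15) × (3, 1, 3) = (6, -9, -3).
A point on l: solving the two plane equations with x = 3 gives (3, -3, -4).
Substitute r = (3, -3, -4) + t(6, -9, -3) into the plane: -8 + (-36)t = 4, so t = -1/3.
Intersection: (3, -3, -4) + (-1/3)·(6, -9, -3) = (1, 0, -3).

(1, 0, -3)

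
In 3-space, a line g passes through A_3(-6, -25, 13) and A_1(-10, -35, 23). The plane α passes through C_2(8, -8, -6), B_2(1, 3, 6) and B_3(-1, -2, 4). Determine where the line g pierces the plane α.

A direction vector for g is A_1 − A_3 = (-4, -10, 10).
C_2B_2 = (-7, 11, 12), C_2B_3 = (-9, 6, 10); a normal to α is C_2B_2 × C_2B_3 = (38, -38, 57).
Using C_2: α has equation 38x - 38y + 57z = 266.
Substitute r = (-6, -25, 13) + t(-4, -10, 10) into the plane: 1463 + 798t = 266, so t = -3/2.
Intersection: (-6, -25, 13) + (-3/2)·(-4, -10, 10) = (0, -10, -2).

(0, -10, -2)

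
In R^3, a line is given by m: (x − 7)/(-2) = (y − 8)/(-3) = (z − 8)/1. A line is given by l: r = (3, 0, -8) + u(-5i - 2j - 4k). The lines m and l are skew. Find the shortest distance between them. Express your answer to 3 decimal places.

10.161

m has direction (-2, -3, 1) through (7, 8, 8).
Common perpendicular direction n = (-2, -3, 1) × (-5, -2, -4) = (14, -13, -11).
With w = (3, 0, -8) − (7, 8, 8) = (-4, -8, -16), w · n = 224.
Distance = |w · n| / |n| = |224| / √486 ≈ 10.161.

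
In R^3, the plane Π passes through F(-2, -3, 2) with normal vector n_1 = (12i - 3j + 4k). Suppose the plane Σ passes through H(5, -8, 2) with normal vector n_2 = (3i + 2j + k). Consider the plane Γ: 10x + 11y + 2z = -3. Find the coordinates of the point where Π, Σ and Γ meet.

Π: n_1·r = n_1·F gives 12x - 3y + 4z = -7.
Σ: n_2·r = n_2·H gives 3x + 2y + z = 1.
Solving the 3×3 linear system 12x - 3y + 4z = -7, 3x + 2y + z = 1, 10x + 11y + 2z = -3 (e.g. by elimination or Cramer's rule, determinant = -44) gives (-3, 1, 8).

(-3, 1, 8)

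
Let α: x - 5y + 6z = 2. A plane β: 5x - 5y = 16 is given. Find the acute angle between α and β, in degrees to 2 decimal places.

cos θ = |n₁·n₂| / (|n₁||n₂|) = |30| / (√62 · √50).
θ = arccos(0.53882) ≈ 57.40°.

57.40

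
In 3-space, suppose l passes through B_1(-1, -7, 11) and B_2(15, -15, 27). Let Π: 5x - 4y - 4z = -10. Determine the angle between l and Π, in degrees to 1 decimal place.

A direction vector for l is B_2 − B_1 = (16, -8, 16).
sin θ = |n·v| / (|n||v|) = |48| / (√57 · √576) = 0.26491.
θ ≈ 15.4°.

15.4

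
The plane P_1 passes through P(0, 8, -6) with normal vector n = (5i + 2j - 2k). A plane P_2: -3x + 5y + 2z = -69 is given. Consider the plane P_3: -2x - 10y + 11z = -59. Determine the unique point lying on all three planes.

P_1: n·r = n·P gives 5x + 2y - 2z = 28.
Solving the 3×3 linear system 5x + 2y - 2z = 28, -3x + 5y + 2z = -69, -2x - 10y + 11z = -59 (e.g. by elimination or Cramer's rule, determinant = 353) gives (4, -7, -11).

(4, -7, -11)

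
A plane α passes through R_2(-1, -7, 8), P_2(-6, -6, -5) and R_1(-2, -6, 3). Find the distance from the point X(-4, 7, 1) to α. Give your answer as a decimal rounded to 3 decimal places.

R_2P_2 = (-5, 1, -13), R_2R_1 = (-1, 1, -5); a normal to α is R_2P_2 × R_2R_1 = (8, -12, -4).
Using R_2: α has equation 8x - 12y - 4z = 44.
n·X − d = (8)·(-4) + (-12)·(7) + (-4)·(1) − 44 = -164; |n| = √224.
Distance = |-164| / √224 = 164/√224 ≈ 10.958.

10.958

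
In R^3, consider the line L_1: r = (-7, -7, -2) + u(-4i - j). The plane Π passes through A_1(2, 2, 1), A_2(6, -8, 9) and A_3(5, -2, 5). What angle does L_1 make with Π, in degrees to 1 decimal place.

18.9

A_1A_2 = (4, -10, 8), A_1A_3 = (3, -4, 4); a normal to Π is A_1A_2 × A_1A_3 = (-8, 8, 14).
Using A_1: Π has equation -8x + 8y + 14z = 14.
sin θ = |n·v| / (|n||v|) = |24| / (√324 · √17) = 0.32338.
θ ≈ 18.9°.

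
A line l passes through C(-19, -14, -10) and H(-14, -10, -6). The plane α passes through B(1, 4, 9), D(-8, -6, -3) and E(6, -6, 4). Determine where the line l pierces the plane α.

A direction vector for l is H − C = (5, 4, 4).
BD = (-9, -10, -12), BE = (5, -10, -5); a normal to α is BD × BE = (-70, -105, 140).
Using B: α has equation -70x - 105y + 140z = 770.
Substitute r = (-19, -14, -10) + t(5, 4, 4) into the plane: 1400 + (-210)t = 770, so t = 3.
Intersection: (-19, -14, -10) + 3·(5, 4, 4) = (-4, -2, 2).

(-4, -2, 2)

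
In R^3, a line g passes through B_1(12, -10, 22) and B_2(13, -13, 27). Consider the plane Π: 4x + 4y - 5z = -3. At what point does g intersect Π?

(9, -1, 7)

A direction vector for g is B_2 − B_1 = (1, -3, 5).
Substitute r = (12, -10, 22) + t(1, -3, 5) into the plane: -102 + (-33)t = -3, so t = -3.
Intersection: (12, -10, 22) + (-3)·(1, -3, 5) = (9, -1, 7).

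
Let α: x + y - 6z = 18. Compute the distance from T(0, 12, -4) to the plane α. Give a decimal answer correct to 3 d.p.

n·T − d = (1)·(0) + (1)·(12) + (-6)·(-4) − 18 = 18; |n| = √38.
Distance = |18| / √38 = 18/√38 ≈ 2.920.

2.920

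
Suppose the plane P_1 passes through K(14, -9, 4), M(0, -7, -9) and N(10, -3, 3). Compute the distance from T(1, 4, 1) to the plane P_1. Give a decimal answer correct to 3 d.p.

2.333

KM = (-14, 2, -13), KN = (-4, 6, -1); a normal to P_1 is KM × KN = (76, 38, -76).
Using K: P_1 has equation 76x + 38y - 76z = 418.
n·T − d = (76)·(1) + (38)·(4) + (-76)·(1) − 418 = -266; |n| = √12996.
Distance = |-266| / √12996 = 266/√12996 ≈ 2.333.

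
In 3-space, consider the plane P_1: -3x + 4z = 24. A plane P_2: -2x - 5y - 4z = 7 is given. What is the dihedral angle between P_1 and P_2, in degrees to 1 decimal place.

72.7

cos θ = |n₁·n₂| / (|n₁||n₂|) = |-10| / (√25 · √45).
θ = arccos(0.29814) ≈ 72.7°.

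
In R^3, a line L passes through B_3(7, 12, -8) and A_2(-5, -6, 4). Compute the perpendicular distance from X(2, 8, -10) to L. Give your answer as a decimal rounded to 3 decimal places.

A direction vector for L is A_2 − B_3 = (-12, -18, 12).
Taking (7, 12, -8) on L with direction v = (-12, -18, 12): w = X − (7, 12, -8) = (-5, -4, -2), and w × v = (-84, 84, 42).
Distance = |w × v| / |v| = √15876 / √612 ≈ 5.093.

5.093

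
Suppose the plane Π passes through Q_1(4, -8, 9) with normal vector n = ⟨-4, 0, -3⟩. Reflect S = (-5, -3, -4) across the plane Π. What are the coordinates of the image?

(19, -3, 14)

Π: n·r = n·Q_1 gives -4x - 3z = -43.
λ = (n·S − d)/|n|² = (32 − (-43))/25 = 3.
Reflection = S − 2λn = (-5, -3, -4) − 6·(-4, 0, -3) = (19, -3, 14).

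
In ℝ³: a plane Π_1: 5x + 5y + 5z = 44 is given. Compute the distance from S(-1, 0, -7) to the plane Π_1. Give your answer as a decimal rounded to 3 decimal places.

n·S − d = (5)·(-1) + (5)·(0) + (5)·(-7) − 44 = -84; |n| = √75.
Distance = |-84| / √75 = 84/√75 ≈ 9.699.

9.699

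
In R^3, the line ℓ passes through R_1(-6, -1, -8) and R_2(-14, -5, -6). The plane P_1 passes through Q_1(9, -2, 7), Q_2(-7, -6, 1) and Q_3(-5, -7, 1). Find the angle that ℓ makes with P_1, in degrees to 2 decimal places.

34.85

A direction vector for ℓ is R_2 − R_1 = (-8, -4, 2).
Q_1Q_2 = (-16, -4, -6), Q_1Q_3 = (-14, -5, -6); a normal to P_1 is Q_1Q_2 × Q_1Q_3 = (-6, -12, 24).
Using Q_1: P_1 has equation -6x - 12y + 24z = 138.
sin θ = |n·v| / (|n||v|) = |144| / (√756 · √84) = 0.57143.
θ ≈ 34.85°.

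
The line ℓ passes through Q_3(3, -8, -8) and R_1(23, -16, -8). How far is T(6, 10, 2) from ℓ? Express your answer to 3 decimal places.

A direction vector for ℓ is R_1 − Q_3 = (20, -8, 0).
Taking (3, -8, -8) on ℓ with direction v = (20, -8, 0): w = T − (3, -8, -8) = (3, 18, 10), and w × v = (80, 200, -384).
Distance = |w × v| / |v| = √193856 / √464 ≈ 20.440.

20.440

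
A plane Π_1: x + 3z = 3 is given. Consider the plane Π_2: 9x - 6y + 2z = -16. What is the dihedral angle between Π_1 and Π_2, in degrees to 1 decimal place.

cos θ = |n₁·n₂| / (|n₁||n₂|) = |15| / (√10 · √121).
θ = arccos(0.43122) ≈ 64.5°.

64.5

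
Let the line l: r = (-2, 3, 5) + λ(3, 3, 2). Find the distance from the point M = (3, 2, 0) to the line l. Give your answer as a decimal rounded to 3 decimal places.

Taking (-2, 3, 5) on l with direction v = (3, 3, 2): w = M − (-2, 3, 5) = (5, -1, -5), and w × v = (13, -25, 18).
Distance = |w × v| / |v| = √1118 / √22 ≈ 7.129.

7.129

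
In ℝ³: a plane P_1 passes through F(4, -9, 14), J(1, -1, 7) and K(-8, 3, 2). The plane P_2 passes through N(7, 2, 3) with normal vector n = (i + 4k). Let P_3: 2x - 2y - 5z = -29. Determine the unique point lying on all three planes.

FJ = (-3, 8, -7), FK = (-12, 12, -12); a normal to P_1 is FJ × FK = (-12, 48, 60).
Using F: P_1 has equation -12x + 48y + 60z = 360.
P_2: n·r = n·N gives x + 4z = 19.
Solving the 3×3 linear system -12x + 48y + 60z = 360, x + 4z = 19, 2x - 2y - 5z = -29 (e.g. by elimination or Cramer's rule, determinant = 408) gives (-1, 1, 5).

(-1, 1, 5)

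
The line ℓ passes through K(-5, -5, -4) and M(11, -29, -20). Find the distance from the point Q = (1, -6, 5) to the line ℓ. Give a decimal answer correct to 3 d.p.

10.838

A direction vector for ℓ is M − K = (16, -24, -16).
Taking (-5, -5, -4) on ℓ with direction v = (16, -24, -16): w = Q − (-5, -5, -4) = (6, -1, 9), and w × v = (232, 240, -128).
Distance = |w × v| / |v| = √127808 / √1088 ≈ 10.838.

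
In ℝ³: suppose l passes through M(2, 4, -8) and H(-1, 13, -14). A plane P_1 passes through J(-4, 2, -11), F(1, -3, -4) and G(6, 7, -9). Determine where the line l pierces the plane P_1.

A direction vector for l is H − M = (-3, 9, -6).
JF = (5, -5, 7), JG = (10, 5, 2); a normal to P_1 is JF × JG = (-45, 60, 75).
Using J: P_1 has equation -45x + 60y + 75z = -525.
Substitute r = (2, 4, -8) + t(-3, 9, -6) into the plane: -450 + 225t = -525, so t = -1/3.
Intersection: (2, 4, -8) + (-1/3)·(-3, 9, -6) = (3, 1, -6).

(3, 1, -6)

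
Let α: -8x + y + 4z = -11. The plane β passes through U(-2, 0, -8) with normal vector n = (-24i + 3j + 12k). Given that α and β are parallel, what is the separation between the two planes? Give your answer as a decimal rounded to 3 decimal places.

β: n·r = n·U gives -24x + 3y + 12z = -48.
Rescale β by 1/3: -8x + y + 4z = -16. Then distance = |-11 − (-16)| / √81 ≈ 0.556.

0.556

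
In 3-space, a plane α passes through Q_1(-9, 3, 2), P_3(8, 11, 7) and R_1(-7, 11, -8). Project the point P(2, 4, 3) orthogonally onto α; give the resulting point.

Q_1P_3 = (17, 8, 5), Q_1R_1 = (2, 8, -10); a normal to α is Q_1P_3 × Q_1R_1 = (-120, 180, 120).
Using Q_1: α has equation -120x + 180y + 120z = 1860.
Foot = P − λn with λ = (n·P − d)/|n|² = (840 − 1860)/61200 = -1/60.
Foot = (2, 4, 3) − (-1/60)·(-120, 180, 120) = (0, 7, 5).

(0, 7, 5)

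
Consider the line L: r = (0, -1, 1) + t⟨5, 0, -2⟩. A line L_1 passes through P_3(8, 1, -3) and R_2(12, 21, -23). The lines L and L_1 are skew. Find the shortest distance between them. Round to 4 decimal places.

0.7342

A direction vector for L_1 is R_2 − P_3 = (4, 20, -20).
Common perpendicular direction n = (5, 0, -2) × (4, 20, -20) = (40, 92, 100).
With w = (8, 1, -3) − (0, -1, 1) = (8, 2, -4), w · n = 104.
Distance = |w · n| / |n| = |104| / √20064 ≈ 0.7342.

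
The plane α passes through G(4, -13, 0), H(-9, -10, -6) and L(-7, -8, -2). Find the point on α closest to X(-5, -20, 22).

(4, -5, 10)

GH = (-13, 3, -6), GL = (-11, 5, -2); a normal to α is GH × GL = (24, 40, -32).
Using G: α has equation 24x + 40y - 32z = -424.
Foot = X − λn with λ = (n·X − d)/|n|² = (-1624 − (-424))/3200 = -3/8.
Foot = (-5, -20, 22) − (-3/8)·(24, 40, -32) = (4, -5, 10).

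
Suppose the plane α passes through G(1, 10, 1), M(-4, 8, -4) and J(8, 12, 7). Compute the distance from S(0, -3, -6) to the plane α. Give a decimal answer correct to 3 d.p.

5.814

GM = (-5, -2, -5), GJ = (7, 2, 6); a normal to α is GM × GJ = (-2, -5, 4).
Using G: α has equation -2x - 5y + 4z = -48.
n·S − d = (-2)·(0) + (-5)·(-3) + (4)·(-6) − (-48) = 39; |n| = √45.
Distance = |39| / √45 = 39/√45 ≈ 5.814.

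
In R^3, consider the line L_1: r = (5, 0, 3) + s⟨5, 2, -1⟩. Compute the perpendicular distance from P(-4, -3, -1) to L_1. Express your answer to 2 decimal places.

5.69

Taking (5, 0, 3) on L_1 with direction v = (5, 2, -1): w = P − (5, 0, 3) = (-9, -3, -4), and w × v = (11, -29, -3).
Distance = |w × v| / |v| = √971 / √30 ≈ 5.69.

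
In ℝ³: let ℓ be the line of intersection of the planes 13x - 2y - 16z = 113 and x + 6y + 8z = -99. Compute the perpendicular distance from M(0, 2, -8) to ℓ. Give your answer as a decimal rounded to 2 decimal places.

Direction of ℓ: (13, -2, -16) × (1, 6, 8) = (80, -120, 80).
A point on ℓ: solving the two plane equations with x = 1 gives (1, -10, -5).
Taking (1, -10, -5) on ℓ with direction v = (80, -120, 80): w = M − (1, -10, -5) = (-1, 12, -3), and w × v = (600, -160, -840).
Distance = |w × v| / |v| = √1091200 / √27200 ≈ 6.33.

6.33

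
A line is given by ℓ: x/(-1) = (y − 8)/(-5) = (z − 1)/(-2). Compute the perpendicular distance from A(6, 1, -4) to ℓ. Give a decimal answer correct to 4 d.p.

ℓ has direction (-1, -5, -2) through (0, 8, 1).
Taking (0, 8, 1) on ℓ with direction v = (-1, -5, -2): w = A − (0, 8, 1) = (6, -7, -5), and w × v = (-11, 17, -37).
Distance = |w × v| / |v| = √1779 / √30 ≈ 7.7006.

7.7006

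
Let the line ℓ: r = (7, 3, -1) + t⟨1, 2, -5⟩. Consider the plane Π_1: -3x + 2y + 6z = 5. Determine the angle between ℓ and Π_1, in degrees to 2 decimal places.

49.15

sin θ = |n·v| / (|n||v|) = |-29| / (√49 · √30) = 0.75638.
θ ≈ 49.15°.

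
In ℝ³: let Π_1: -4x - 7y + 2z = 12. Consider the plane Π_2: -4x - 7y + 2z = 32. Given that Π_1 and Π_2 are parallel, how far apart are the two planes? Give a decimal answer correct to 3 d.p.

Same normal n = (-4, -7, 2) with |n| = √69; distance = |12 − 32| / |n| = 20/√69 ≈ 2.408.

2.408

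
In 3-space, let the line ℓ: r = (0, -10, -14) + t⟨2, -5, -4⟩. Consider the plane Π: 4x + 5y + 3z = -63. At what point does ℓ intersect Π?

(-2, -5, -10)

Substitute r = (0, -10, -14) + t(2, -5, -4) into the plane: -92 + (-29)t = -63, so t = -1.
Intersection: (0, -10, -14) + (-1)·(2, -5, -4) = (-2, -5, -10).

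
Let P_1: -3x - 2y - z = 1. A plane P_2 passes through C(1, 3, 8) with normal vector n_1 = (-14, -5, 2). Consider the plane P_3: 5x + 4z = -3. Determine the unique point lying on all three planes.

(1, -1, -2)

P_2: n_1·r = n_1·C gives -14x - 5y + 2z = -13.
Solving the 3×3 linear system -3x - 2y - z = 1, -14x - 5y + 2z = -13, 5x + 4z = -3 (e.g. by elimination or Cramer's rule, determinant = -97) gives (1, -1, -2).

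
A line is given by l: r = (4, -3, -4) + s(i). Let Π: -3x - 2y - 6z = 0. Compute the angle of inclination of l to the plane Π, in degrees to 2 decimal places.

sin θ = |n·v| / (|n||v|) = |-3| / (√49 · √1) = 0.42857.
θ ≈ 25.38°.

25.38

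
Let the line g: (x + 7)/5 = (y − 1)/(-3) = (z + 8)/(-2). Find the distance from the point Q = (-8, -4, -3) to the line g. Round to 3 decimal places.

g has direction (5, -3, -2) through (-7, 1, -8).
Taking (-7, 1, -8) on g with direction v = (5, -3, -2): w = Q − (-7, 1, -8) = (-1, -5, 5), and w × v = (25, 23, 28).
Distance = |w × v| / |v| = √1938 / √38 ≈ 7.141.

7.141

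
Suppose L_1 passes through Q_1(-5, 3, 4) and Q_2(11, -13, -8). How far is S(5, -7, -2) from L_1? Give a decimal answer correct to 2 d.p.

A direction vector for L_1 is Q_2 − Q_1 = (16, -16, -12).
Taking (-5, 3, 4) on L_1 with direction v = (16, -16, -12): w = S − (-5, 3, 4) = (10, -10, -6), and w × v = (24, 24, 0).
Distance = |w × v| / |v| = √1152 / √656 ≈ 1.33.

1.33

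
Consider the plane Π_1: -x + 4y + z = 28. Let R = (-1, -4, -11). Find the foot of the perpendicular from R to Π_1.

(-4, 8, -8)

Foot = R − λn with λ = (n·R − d)/|n|² = (-26 − 28)/18 = -3.
Foot = (-1, -4, -11) − (-3)·(-1, 4, 1) = (-4, 8, -8).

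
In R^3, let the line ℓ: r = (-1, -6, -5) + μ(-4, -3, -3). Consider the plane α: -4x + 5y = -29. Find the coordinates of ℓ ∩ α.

Substitute r = (-1, -6, -5) + t(-4, -3, -3) into the plane: -26 + 1t = -29, so t = -3.
Intersection: (-1, -6, -5) + (-3)·(-4, -3, -3) = (11, 3, 4).

(11, 3, 4)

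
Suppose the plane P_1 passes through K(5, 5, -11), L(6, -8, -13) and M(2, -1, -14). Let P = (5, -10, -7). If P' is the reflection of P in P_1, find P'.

KL = (1, -13, -2), KM = (-3, -6, -3); a normal to P_1 is KL × KM = (27, 9, -45).
Using K: P_1 has equation 27x + 9y - 45z = 675.
λ = (n·P − d)/|n|² = (360 − 675)/2835 = -1/9.
Reflection = P − 2λn = (5, -10, -7) − (-2/9)·(27, 9, -45) = (11, -8, -17).

(11, -8, -17)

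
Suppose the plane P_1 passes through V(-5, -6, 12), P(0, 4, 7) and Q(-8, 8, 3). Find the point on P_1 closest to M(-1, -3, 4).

VP = (5, 10, -5), VQ = (-3, 14, -9); a normal to P_1 is VP × VQ = (-20, 60, 100).
Using V: P_1 has equation -20x + 60y + 100z = 940.
Foot = M − λn with λ = (n·M − d)/|n|² = (240 − 940)/14000 = -1/20.
Foot = (-1, -3, 4) − (-1/20)·(-20, 60, 100) = (-2, 0, 9).

(-2, 0, 9)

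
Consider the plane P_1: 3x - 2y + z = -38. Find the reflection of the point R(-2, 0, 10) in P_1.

λ = (n·R − d)/|n|² = (4 − (-38))/14 = 3.
Reflection = R − 2λn = (-2, 0, 10) − 6·(3, -2, 1) = (-20, 12, 4).

(-20, 12, 4)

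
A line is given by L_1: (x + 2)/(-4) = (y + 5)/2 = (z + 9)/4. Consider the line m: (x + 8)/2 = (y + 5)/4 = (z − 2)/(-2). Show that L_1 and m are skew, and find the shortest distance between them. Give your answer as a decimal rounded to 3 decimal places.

L_1 has direction (-4, 2, 4) through (-2, -5, -9).
m has direction (2, 4, -2) through (-8, -5, 2).
Common perpendicular direction n = (-4, 2, 4) × (2, 4, -2) = (-20, 0, -20).
With w = (-8, -5, 2) − (-2, -5, -9) = (-6, 0, 11), w · n = -100.
Since n ≠ 0 the lines are not parallel, and w · n = -100 ≠ 0 so they do not intersect; hence they are skew.
Distance = |w · n| / |n| = |-100| / √800 ≈ 3.536.

3.536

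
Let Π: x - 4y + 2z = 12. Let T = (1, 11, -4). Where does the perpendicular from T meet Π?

Foot = T − λn with λ = (n·T − d)/|n|² = (-51 − 12)/21 = -3.
Foot = (1, 11, -4) − (-3)·(1, -4, 2) = (4, -1, 2).

(4, -1, 2)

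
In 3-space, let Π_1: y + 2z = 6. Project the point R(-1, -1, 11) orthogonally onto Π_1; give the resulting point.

(-1, -4, 5)

Foot = R − λn with λ = (n·R − d)/|n|² = (21 − 6)/5 = 3.
Foot = (-1, -1, 11) − 3·(0, 1, 2) = (-1, -4, 5).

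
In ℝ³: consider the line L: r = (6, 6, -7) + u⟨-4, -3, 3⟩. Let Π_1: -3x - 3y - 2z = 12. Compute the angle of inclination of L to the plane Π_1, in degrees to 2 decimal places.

sin θ = |n·v| / (|n||v|) = |15| / (√22 · √34) = 0.54845.
θ ≈ 33.26°.

33.26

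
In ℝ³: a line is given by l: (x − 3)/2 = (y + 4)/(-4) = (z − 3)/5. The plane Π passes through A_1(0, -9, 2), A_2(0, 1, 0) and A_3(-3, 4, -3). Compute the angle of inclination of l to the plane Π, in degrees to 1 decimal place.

l has direction (2, -4, 5) through (3, -4, 3).
A_1A_2 = (0, 10, -2), A_1A_3 = (-3, 13, -5); a normal to Π is A_1A_2 × A_1A_3 = (-24, 6, 30).
Using A_1: Π has equation -24x + 6y + 30z = 6.
sin θ = |n·v| / (|n||v|) = |78| / (√1512 · √45) = 0.29903.
θ ≈ 17.4°.

17.4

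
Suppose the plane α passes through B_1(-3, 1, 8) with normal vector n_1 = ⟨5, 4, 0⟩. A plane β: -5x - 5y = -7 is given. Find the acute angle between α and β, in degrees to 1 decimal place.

α: n_1·r = n_1·B_1 gives 5x + 4y = -11.
cos θ = |n₁·n₂| / (|n₁||n₂|) = |-45| / (√41 · √50).
θ = arccos(0.99388) ≈ 6.3°.

6.3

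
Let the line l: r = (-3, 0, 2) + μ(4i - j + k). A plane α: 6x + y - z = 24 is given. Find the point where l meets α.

(5, -2, 4)

Substitute r = (-3, 0, 2) + t(4, -1, 1) into the plane: -20 + 22t = 24, so t = 2.
Intersection: (-3, 0, 2) + 2·(4, -1, 1) = (5, -2, 4).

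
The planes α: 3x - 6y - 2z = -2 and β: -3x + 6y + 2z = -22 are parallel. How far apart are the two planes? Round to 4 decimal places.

Rescale β by 1/(-1): 3x - 6y - 2z = 22. Then distance = |-2 − 22| / √49 ≈ 3.4286.

3.4286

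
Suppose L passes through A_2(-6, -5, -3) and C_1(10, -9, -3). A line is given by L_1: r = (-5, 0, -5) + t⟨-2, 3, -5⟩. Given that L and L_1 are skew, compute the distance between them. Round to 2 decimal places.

A direction vector for L is C_1 − A_2 = (16, -4, 0).
Common perpendicular direction n = (16, -4, 0) × (-2, 3, -5) = (20, 80, 40).
With w = (-5, 0, -5) − (-6, -5, -3) = (1, 5, -2), w · n = 340.
Distance = |w · n| / |n| = |340| / √8400 ≈ 3.71.

3.71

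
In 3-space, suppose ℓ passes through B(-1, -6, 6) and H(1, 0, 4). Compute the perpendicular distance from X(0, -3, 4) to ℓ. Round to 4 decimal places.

0.9535

A direction vector for ℓ is H − B = (2, 6, -2).
Taking (-1, -6, 6) on ℓ with direction v = (2, 6, -2): w = X − (-1, -6, 6) = (1, 3, -2), and w × v = (6, -2, 0).
Distance = |w × v| / |v| = √40 / √44 ≈ 0.9535.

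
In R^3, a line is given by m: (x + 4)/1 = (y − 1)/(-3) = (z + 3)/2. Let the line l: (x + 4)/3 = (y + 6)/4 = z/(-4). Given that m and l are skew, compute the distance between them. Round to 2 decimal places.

1.84

m has direction (1, -3, 2) through (-4, 1, -3).
l has direction (3, 4, -4) through (-4, -6, 0).
Common perpendicular direction n = (1, -3, 2) × (3, 4, -4) = (4, 10, 13).
With w = (-4, -6, 0) − (-4, 1, -3) = (0, -7, 3), w · n = -31.
Distance = |w · n| / |n| = |-31| / √285 ≈ 1.84.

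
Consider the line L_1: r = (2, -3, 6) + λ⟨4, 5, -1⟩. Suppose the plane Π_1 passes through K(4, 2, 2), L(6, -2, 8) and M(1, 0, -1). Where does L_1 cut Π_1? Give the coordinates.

(6, 2, 5)

KL = (2, -4, 6), KM = (-3, -2, -3); a normal to Π_1 is KL × KM = (24, -12, -16).
Using K: Π_1 has equation 24x - 12y - 16z = 40.
Substitute r = (2, -3, 6) + t(4, 5, -1) into the plane: -12 + 52t = 40, so t = 1.
Intersection: (2, -3, 6) + 1·(4, 5, -1) = (6, 2, 5).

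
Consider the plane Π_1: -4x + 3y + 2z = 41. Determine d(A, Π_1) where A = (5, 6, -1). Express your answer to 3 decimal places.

8.356

n·A − d = (-4)·(5) + (3)·(6) + (2)·(-1) − 41 = -45; |n| = √29.
Distance = |-45| / √29 = 45/√29 ≈ 8.356.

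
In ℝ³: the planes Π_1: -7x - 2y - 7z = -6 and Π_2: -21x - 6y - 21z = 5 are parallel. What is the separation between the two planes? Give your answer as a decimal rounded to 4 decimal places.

0.7591

Rescale Π_2 by 1/3: -7x - 2y - 7z = 5/3. Then distance = |-6 − (5/3)| / √102 ≈ 0.7591.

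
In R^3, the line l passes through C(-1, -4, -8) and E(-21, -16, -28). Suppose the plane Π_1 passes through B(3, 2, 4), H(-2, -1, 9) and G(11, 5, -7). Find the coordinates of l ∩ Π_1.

A direction vector for l is E − C = (-20, -12, -20).
BH = (-5, -3, 5), BG = (8, 3, -11); a normal to Π_1 is BH × BG = (18, -15, 9).
Using B: Π_1 has equation 18x - 15y + 9z = 60.
Substitute r = (-1, -4, -8) + t(-20, -12, -20) into the plane: -30 + (-360)t = 60, so t = -1/4.
Intersection: (-1, -4, -8) + (-1/4)·(-20, -12, -20) = (4, -1, -3).

(4, -1, -3)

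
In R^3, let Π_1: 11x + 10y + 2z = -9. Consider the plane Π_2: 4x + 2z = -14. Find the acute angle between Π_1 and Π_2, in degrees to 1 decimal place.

44.3

cos θ = |n₁·n₂| / (|n₁||n₂|) = |48| / (√225 · √20).
θ = arccos(0.71554) ≈ 44.3°.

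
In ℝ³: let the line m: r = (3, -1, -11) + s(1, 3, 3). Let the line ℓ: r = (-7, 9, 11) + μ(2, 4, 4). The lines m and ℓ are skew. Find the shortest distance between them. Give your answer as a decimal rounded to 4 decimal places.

Common perpendicular direction n = (1, 3, 3) × (2, 4, 4) = (0, 2, -2).
With w = (-7, 9, 11) − (3, -1, -11) = (-10, 10, 22), w · n = -24.
Distance = |w · n| / |n| = |-24| / √8 ≈ 8.4853.

8.4853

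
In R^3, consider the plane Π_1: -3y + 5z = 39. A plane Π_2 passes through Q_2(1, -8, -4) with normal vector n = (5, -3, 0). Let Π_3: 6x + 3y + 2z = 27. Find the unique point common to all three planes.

(4, -3, 6)

Π_2: n·r = n·Q_2 gives 5x - 3y = 29.
Solving the 3×3 linear system -3y + 5z = 39, 5x - 3y = 29, 6x + 3y + 2z = 27 (e.g. by elimination or Cramer's rule, determinant = 195) gives (4, -3, 6).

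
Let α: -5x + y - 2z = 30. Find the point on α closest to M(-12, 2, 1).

(-7, 1, 3)

Foot = M − λn with λ = (n·M − d)/|n|² = (60 − 30)/30 = 1.
Foot = (-12, 2, 1) − 1·(-5, 1, -2) = (-7, 1, 3).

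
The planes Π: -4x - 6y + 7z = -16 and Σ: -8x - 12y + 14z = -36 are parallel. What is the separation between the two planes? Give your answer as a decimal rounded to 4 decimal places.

0.1990

Rescale Σ by 1/2: -4x - 6y + 7z = -18. Then distance = |-16 − (-18)| / √101 ≈ 0.1990.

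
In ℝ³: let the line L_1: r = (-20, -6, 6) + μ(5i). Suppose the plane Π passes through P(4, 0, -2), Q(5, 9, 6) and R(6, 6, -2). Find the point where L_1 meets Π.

PQ = (1, 9, 8), PR = (2, 6, 0); a normal to Π is PQ × PR = (-48, 16, -12).
Using P: Π has equation -48x + 16y - 12z = -168.
Substitute r = (-20, -6, 6) + t(5, 0, 0) into the plane: 792 + (-240)t = -168, so t = 4.
Intersection: (-20, -6, 6) + 4·(5, 0, 0) = (0, -6, 6).

(0, -6, 6)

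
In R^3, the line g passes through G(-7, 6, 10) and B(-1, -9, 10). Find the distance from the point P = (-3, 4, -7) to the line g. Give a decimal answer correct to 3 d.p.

17.258

A direction vector for g is B − G = (6, -15, 0).
Taking (-7, 6, 10) on g with direction v = (6, -15, 0): w = P − (-7, 6, 10) = (4, -2, -17), and w × v = (-255, -102, -48).
Distance = |w × v| / |v| = √77733 / √261 ≈ 17.258.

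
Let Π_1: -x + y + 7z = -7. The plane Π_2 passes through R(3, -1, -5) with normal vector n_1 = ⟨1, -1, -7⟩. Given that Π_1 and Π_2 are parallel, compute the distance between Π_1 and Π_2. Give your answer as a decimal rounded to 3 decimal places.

4.481

Π_2: n_1·r = n_1·R gives x - y - 7z = 39.
Rescale Π_2 by 1/(-1): -x + y + 7z = -39. Then distance = |-7 − (-39)| / √51 ≈ 4.481.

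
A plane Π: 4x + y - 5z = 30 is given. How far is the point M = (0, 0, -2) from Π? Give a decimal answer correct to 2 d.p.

n·M − d = (4)·(0) + (1)·(0) + (-5)·(-2) − 30 = -20; |n| = √42.
Distance = |-20| / √42 = 20/√42 ≈ 3.09.

3.09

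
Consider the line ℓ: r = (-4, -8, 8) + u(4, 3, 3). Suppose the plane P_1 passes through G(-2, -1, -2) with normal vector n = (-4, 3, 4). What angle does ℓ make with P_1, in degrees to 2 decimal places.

P_1: n·r = n·G gives -4x + 3y + 4z = -3.
sin θ = |n·v| / (|n||v|) = |5| / (√41 · √34) = 0.13392.
θ ≈ 7.70°.

7.70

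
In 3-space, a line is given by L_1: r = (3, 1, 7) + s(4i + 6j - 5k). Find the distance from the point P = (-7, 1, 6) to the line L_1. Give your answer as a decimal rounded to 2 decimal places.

Taking (3, 1, 7) on L_1 with direction v = (4, 6, -5): w = P − (3, 1, 7) = (-10, 0, -1), and w × v = (6, -54, -60).
Distance = |w × v| / |v| = √6552 / √77 ≈ 9.22.

9.22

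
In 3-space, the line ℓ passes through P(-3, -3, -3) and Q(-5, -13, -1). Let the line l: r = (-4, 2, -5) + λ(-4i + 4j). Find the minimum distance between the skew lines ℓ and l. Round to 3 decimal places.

A direction vector for ℓ is Q − P = (-2, -10, 2).
Common perpendicular direction n = (-2, -10, 2) × (-4, 4, 0) = (-8, -8, -48).
With w = (-4, 2, -5) − (-3, -3, -3) = (-1, 5, -2), w · n = 64.
Distance = |w · n| / |n| = |64| / √2432 ≈ 1.298.

1.298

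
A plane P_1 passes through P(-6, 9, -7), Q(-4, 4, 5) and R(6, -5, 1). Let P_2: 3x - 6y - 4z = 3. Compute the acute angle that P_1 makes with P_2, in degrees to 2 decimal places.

69.11

PQ = (2, -5, 12), PR = (12, -14, 8); a normal to P_1 is PQ × PR = (128, 128, 32).
Using P: P_1 has equation 128x + 128y + 32z = 160.
cos θ = |n₁·n₂| / (|n₁||n₂|) = |-512| / (√33792 · √61).
θ = arccos(0.35661) ≈ 69.11°.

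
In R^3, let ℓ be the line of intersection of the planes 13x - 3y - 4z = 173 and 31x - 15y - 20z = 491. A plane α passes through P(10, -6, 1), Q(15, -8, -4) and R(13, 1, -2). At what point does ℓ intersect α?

Direction of ℓ: (13, -3, -4) × (31, -15, -20) = (0, 136, -102).
A point on ℓ: solving the two plane equations with y = -6 gives (11, -6, -3).
PQ = (5, -2, -5), PR = (3, 7, -3); a normal to α is PQ × PR = (41, 0, 41).
Using P: α has equation 41x + 41z = 451.
Substitute r = (11, -6, -3) + t(0, 136, -102) into the plane: 328 + (-4182)t = 451, so t = -1/34.
Intersection: (11, -6, -3) + (-1/34)·(0, 136, -102) = (11, -10, 0).

(11, -10, 0)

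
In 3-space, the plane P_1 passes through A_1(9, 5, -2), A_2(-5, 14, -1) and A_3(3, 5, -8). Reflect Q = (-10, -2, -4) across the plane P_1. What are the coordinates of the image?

(2, 18, -16)

A_1A_2 = (-14, 9, 1), A_1A_3 = (-6, 0, -6); a normal to P_1 is A_1A_2 × A_1A_3 = (-54, -90, 54).
Using A_1: P_1 has equation -54x - 90y + 54z = -1044.
λ = (n·Q − d)/|n|² = (504 − (-1044))/13932 = 1/9.
Reflection = Q − 2λn = (-10, -2, -4) − (2/9)·(-54, -90, 54) = (2, 18, -16).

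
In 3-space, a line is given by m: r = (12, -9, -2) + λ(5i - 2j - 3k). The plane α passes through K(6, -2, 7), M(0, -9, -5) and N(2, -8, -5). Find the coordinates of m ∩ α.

KM = (-6, -7, -12), KN = (-4, -6, -12); a normal to α is KM × KN = (12, -24, 8).
Using K: α has equation 12x - 24y + 8z = 176.
Substitute r = (12, -9, -2) + t(5, -2, -3) into the plane: 344 + 84t = 176, so t = -2.
Intersection: (12, -9, -2) + (-2)·(5, -2, -3) = (2, -5, 4).

(2, -5, 4)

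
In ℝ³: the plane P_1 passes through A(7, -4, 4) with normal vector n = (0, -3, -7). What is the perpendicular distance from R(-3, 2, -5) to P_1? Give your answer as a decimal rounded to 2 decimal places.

5.91

P_1: n·r = n·A gives -3y - 7z = -16.
n·R − d = (0)·(-3) + (-3)·(2) + (-7)·(-5) − (-16) = 45; |n| = √58.
Distance = |45| / √58 = 45/√58 ≈ 5.91.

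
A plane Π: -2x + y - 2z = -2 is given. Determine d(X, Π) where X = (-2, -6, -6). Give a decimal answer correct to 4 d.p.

n·X − d = (-2)·(-2) + (1)·(-6) + (-2)·(-6) − (-2) = 12; |n| = √9.
Distance = |12| / √9 = 12/√9 ≈ 4.0000.

4.0000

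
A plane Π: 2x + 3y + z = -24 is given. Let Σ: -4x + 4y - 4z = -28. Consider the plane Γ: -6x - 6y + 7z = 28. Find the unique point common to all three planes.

Solving the 3×3 linear system 2x + 3y + z = -24, -4x + 4y - 4z = -28, -6x - 6y + 7z = 28 (e.g. by elimination or Cramer's rule, determinant = 212) gives (1, -8, -2).

(1, -8, -2)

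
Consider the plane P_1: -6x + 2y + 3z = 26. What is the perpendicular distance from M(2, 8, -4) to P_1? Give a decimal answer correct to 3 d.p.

n·M − d = (-6)·(2) + (2)·(8) + (3)·(-4) − 26 = -34; |n| = √49.
Distance = |-34| / √49 = 34/√49 ≈ 4.857.

4.857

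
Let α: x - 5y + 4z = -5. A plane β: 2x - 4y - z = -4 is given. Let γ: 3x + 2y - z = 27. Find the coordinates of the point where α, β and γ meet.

Solving the 3×3 linear system x - 5y + 4z = -5, 2x - 4y - z = -4, 3x + 2y - z = 27 (e.g. by elimination or Cramer's rule, determinant = 75) gives (7, 4, 2).

(7, 4, 2)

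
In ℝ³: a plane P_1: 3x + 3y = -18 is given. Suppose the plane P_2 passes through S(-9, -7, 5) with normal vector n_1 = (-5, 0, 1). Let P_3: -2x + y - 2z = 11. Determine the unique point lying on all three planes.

P_2: n_1·r = n_1·S gives -5x + z = 50.
Solving the 3×3 linear system 3x + 3y = -18, -5x + z = 50, -2x + y - 2z = 11 (e.g. by elimination or Cramer's rule, determinant = -39) gives (-9, 3, 5).

(-9, 3, 5)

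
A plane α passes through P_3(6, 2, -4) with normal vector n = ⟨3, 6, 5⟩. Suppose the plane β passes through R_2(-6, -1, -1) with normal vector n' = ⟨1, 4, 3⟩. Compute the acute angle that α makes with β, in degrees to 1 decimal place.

α: n·r = n·P_3 gives 3x + 6y + 5z = 10.
β: n'·r = n'·R_2 gives x + 4y + 3z = -13.
cos θ = |n₁·n₂| / (|n₁||n₂|) = |42| / (√70 · √26).
θ = arccos(0.98450) ≈ 10.1°.

10.1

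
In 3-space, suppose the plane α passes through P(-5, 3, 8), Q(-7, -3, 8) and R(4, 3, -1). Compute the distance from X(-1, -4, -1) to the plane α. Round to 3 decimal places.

PQ = (-2, -6, 0), PR = (9, 0, -9); a normal to α is PQ × PR = (54, -18, 54).
Using P: α has equation 54x - 18y + 54z = 108.
n·X − d = (54)·(-1) + (-18)·(-4) + (54)·(-1) − 108 = -144; |n| = √6156.
Distance = |-144| / √6156 = 144/√6156 ≈ 1.835.

1.835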